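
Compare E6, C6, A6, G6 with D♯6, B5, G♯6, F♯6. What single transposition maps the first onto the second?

Take the first pair: E6 → D#6. E to D spans 2 letter names, so the interval is some kind of second.
D#6 to E6 is 1 semitone, which makes it a minor second; the second version is lower, so the direction is down.
Checking another pair — G6 → F#6 — gives the same interval.

down a minor second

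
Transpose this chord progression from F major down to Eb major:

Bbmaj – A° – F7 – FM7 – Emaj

Abmaj G° Eb7 EbM7 Dmaj

F major down to Eb major is a major second; each chord root moves by that interval while the quality stays the same.
Bbmaj: root Bb down a major second → Ab, giving Abmaj.
A°: root A down a major second → G, giving G°.
F7: root F down a major second → Eb, giving Eb7.
FM7: root F down a major second → Eb, giving EbM7.
Emaj: root E down a major second → D, giving Dmaj.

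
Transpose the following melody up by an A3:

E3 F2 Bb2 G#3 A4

E3 up an augmented third is G##3.
An augmented third up from F2 gives A#2.
Bb2: a third up reaches D, and 5 semitones makes it D#3.
G#3 up an augmented third is B##3.
A4: a third up reaches C, and 5 semitones makes it C##5.

G##3 A#2 D#3 B##3 C##5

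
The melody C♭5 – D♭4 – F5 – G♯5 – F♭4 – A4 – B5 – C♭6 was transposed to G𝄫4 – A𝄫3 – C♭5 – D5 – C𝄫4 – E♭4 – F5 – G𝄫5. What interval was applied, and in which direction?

From Cb5 to Gbb4 is 4 letter names — a fourth of some quality.
Gbb4 to Cb5 is 6 semitones, which makes it an augmented fourth; the second version is lower, so the direction is down.
Checking another pair — Cb6 → Gbb5 — gives the same interval.

down an augmented fourth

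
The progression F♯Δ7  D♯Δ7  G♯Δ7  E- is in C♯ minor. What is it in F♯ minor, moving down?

BΔ7 G#Δ7 C#Δ7 A-

C♯ minor down to F♯ minor is a perfect fifth; each chord root moves by that interval while the quality stays the same.
F♯Δ7: root F♯ down a perfect fifth → B, giving BΔ7.
D♯Δ7: root D♯ down a perfect fifth → G#, giving G#Δ7.
G♯Δ7: root G♯ down a perfect fifth → C#, giving C#Δ7.
E-: root E down a perfect fifth → A, giving A-.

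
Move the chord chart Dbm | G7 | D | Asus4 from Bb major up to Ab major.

Bb major up to Ab major is a minor seventh; each chord root moves by that interval while the quality stays the same.
Dbm: root Db up a minor seventh → Cb, giving Cbm.
G7: root G up a minor seventh → F, giving F7.
D: root D up a minor seventh → C, giving C.
Asus4: root A up a minor seventh → G, giving Gsus4.

Cbm F7 C Gsus4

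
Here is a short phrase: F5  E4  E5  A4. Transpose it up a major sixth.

F5 becomes D6
E4 becomes C#5
E5 becomes C#6
A4 becomes F#5

D6 C#5 C#6 F#5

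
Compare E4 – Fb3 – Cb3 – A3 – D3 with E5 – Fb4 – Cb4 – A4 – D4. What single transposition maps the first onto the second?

Take the first pair: E4 → E5. E to E spans 8 letter names, so the interval is some kind of octave.
E4 to E5 is 12 semitones, which makes it a perfect octave; the second version is higher, so the direction is up.
Checking another pair — D3 → D4 — gives the same interval.

up a perfect octave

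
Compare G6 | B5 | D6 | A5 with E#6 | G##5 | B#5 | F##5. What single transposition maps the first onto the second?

down a diminished third

From G6 to E#6 is 3 letter names — a third of some quality.
E#6 to G6 is 2 semitones, which makes it a diminished third; the second version is lower, so the direction is down.
Checking another pair — A5 → F##5 — gives the same interval.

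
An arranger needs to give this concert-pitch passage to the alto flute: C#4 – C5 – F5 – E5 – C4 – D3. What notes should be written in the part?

Written C4 sounds as G3 on the alto flute, so concert pitches are written a perfect fourth up.
C#4 -> F#4
C5 -> F5
F5 -> Bb5
E5 -> A5
C4 -> F4
D3 -> G3

F#4 F5 Bb5 A5 F4 G3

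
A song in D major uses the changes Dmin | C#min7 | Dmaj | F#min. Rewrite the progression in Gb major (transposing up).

Gbmin Fmin7 Gbmaj Bbmin

D major up to Gb major is a diminished fourth; each chord root moves by that interval while the quality stays the same.
Dmin: root D up a diminished fourth → Gb, giving Gbmin.
C#min7: root C# up a diminished fourth → F, giving Fmin7.
Dmaj: root D up a diminished fourth → Gb, giving Gbmaj.
F#min: root F# up a diminished fourth → Bb, giving Bbmin.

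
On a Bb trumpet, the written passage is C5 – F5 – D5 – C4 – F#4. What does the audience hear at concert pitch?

Bb4 Eb5 C5 Bb3 E4

The Bb trumpet sounds a major second below written, so transpose each written note down a major second.
C5 gives Bb4
F5 gives Eb5
D5 gives C5
C4 gives Bb3
F#4 gives E4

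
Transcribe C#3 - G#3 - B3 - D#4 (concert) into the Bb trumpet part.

D#3 A#3 C#4 E#4

Written C4 sounds as Bb3 on the Bb trumpet, so concert pitches are written a major second up.
C#3 -> D#3
G#3 -> A#3
B3 -> C#4
D#4 -> E#4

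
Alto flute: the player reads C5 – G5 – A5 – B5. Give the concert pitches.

The alto flute sounds a perfect fourth below written, so transpose each written note down a perfect fourth.
C5 to G4
G5 to D5
A5 to E5
B5 to F#5

G4 D5 E5 F#5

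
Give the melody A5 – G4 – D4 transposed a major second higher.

B5 A4 E4

A5: a second up reaches B, and 2 semitones makes it B5.
G4: a second up reaches A, and 2 semitones makes it A4.
D4: a second up reaches E, and 2 semitones makes it E4.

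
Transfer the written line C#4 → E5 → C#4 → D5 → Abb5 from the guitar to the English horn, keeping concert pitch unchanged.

G#3 B4 G#3 A4 Ebb5

First find concert pitch: the guitar sounds a perfect octave below written, so C#4 E5 C#4 D5 Abb5 sounds C#3 E4 C#3 D4 Abb4.
Then write for English horn: it sounds a perfect fifth below written, so the part must be a perfect fifth above concert.
C#3 → G#3
E4 → B4
C#3 → G#3
D4 → A4
Abb4 → Ebb5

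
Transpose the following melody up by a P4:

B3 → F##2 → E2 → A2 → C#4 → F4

B3 up a perfect fourth is E4.
A perfect fourth up from F##2 gives B#2.
A perfect fourth up from E2 gives A2.
A perfect fourth up from A2 gives D3.
C#4: a fourth up reaches F, and 5 semitones makes it F#4.
F4 up a perfect fourth is Bb4.

E4 B#2 A2 D3 F#4 Bb4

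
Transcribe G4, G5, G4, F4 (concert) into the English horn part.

Written C4 sounds as F3 on the English horn, so concert pitches are written a perfect fifth up.
G4 to D5
G5 to D6
G4 to D5
F4 to C5

D5 D6 D5 C5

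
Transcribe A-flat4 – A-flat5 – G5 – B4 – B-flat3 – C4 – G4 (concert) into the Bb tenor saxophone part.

The Bb tenor saxophone sounds a major ninth below written, so the written part must be a major ninth above concert — transpose each note up.
Ab4 to Bb5
Ab5 to Bb6
G5 to A6
B4 to C#6
Bb3 to C5
C4 to D5
G4 to A5

Bb5 Bb6 A6 C#6 C5 D5 A5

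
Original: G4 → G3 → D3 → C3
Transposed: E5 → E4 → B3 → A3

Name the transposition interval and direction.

up a major sixth

Take the first pair: G4 → E5. G to E spans 6 letter names, so the interval is some kind of sixth.
G4 to E5 is 9 semitones, which makes it a major sixth; the second version is higher, so the direction is up.
Checking another pair — C3 → A3 — gives the same interval.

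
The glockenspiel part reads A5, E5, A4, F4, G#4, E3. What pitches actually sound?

Written C4 on the glockenspiel sounds as C6, a perfect fifteenth higher; apply that shift to every note.
A5 becomes A7
E5 becomes E7
A4 becomes A6
F4 becomes F6
G#4 becomes G#6
E3 becomes E5

A7 E7 A6 F6 G#6 E5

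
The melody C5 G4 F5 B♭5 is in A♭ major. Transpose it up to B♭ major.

D5 A4 G5 C6

A♭ major to B♭ major up is a major second, so every note moves up by that interval.
C5 → D5
G4 → A4
F5 → G5
Bb5 → C6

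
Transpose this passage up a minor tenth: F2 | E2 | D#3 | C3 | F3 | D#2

Ab3 G3 F#4 Eb4 Ab4 F#3

F2 -> Ab3
E2 -> G3
D#3 -> F#4
C3 -> Eb4
F3 -> Ab4
D#2 -> F#3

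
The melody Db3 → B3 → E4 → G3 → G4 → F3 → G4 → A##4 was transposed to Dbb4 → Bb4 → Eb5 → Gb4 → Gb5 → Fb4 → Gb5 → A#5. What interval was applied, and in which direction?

up a diminished octave

From Db3 to Dbb4 is 8 letter names — an octave of some quality.
Db3 to Dbb4 is 11 semitones, which makes it a diminished octave; the second version is higher, so the direction is up.
Checking another pair — A##4 → A#5 — gives the same interval.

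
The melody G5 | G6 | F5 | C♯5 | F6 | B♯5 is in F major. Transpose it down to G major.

A4 A5 G4 D#4 G5 C##5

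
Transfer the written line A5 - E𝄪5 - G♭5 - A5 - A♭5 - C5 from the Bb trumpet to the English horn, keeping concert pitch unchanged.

D6 A##5 Cb6 D6 Db6 F5

First find concert pitch: the Bb trumpet sounds a major second below written, so A5 E𝄪5 G♭5 A5 A♭5 C5 sounds G5 D##5 Fb5 G5 Gb5 Bb4.
Then write for English horn: it sounds a perfect fifth below written, so the part must be a perfect fifth above concert.
G5 → D6
D##5 → A##5
Fb5 → Cb6
G5 → D6
Gb5 → Db6
Bb4 → F5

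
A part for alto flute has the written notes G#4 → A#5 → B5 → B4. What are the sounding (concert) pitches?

The alto flute sounds a perfect fourth below written, so transpose each written note down a perfect fourth.
G#4 becomes D#4
A#5 becomes E#5
B5 becomes F#5
B4 becomes F#4

D#4 E#5 F#5 F#4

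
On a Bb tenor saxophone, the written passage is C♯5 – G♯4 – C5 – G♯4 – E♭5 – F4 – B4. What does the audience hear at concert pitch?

The Bb tenor saxophone sounds a major ninth below written, so transpose each written note down a major ninth.
C#5 gives B3
G#4 gives F#3
C5 gives Bb3
G#4 gives F#3
Eb5 gives Db4
F4 gives Eb3
B4 gives A3

B3 F#3 Bb3 F#3 Db4 Eb3 A3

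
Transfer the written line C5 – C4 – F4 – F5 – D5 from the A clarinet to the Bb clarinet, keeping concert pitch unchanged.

First find concert pitch: the A clarinet sounds a minor third below written, so C5 C4 F4 F5 D5 sounds A4 A3 D4 D5 B4.
Then write for Bb clarinet: it sounds a major second below written, so the part must be a major second above concert.
A4 → B4
A3 → B3
D4 → E4
D5 → E5
B4 → C#5

B4 B3 E4 E5 C#5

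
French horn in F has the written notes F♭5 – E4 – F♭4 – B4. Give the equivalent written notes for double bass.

First find concert pitch: the French horn in F sounds a perfect fifth below written, so F♭5 E4 F♭4 B4 sounds Bbb4 A3 Bbb3 E4.
Then write for double bass: it sounds a perfect octave below written, so the part must be a perfect octave above concert.
Bbb4 → Bbb5
A3 → A4
Bbb3 → Bbb4
E4 → E5

Bbb5 A4 Bbb4 E5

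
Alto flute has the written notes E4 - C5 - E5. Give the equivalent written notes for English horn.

F#4 D5 F#5

First find concert pitch: the alto flute sounds a perfect fourth below written, so E4 C5 E5 sounds B3 G4 B4.
Then write for English horn: it sounds a perfect fifth below written, so the part must be a perfect fifth above concert.
B3 → F#4
G4 → D5
B4 → F#5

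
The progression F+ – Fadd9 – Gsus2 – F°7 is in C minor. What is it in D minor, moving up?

G+ Gadd9 Asus2 G°7

C minor up to D minor is a major second; each chord root moves by that interval while the quality stays the same.
F+: root F up a major second → G, giving G+.
Fadd9: root F up a major second → G, giving Gadd9.
Gsus2: root G up a major second → A, giving Asus2.
F°7: root F up a major second → G, giving G°7.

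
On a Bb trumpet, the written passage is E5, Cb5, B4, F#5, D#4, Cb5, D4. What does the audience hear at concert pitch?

Written C4 on the Bb trumpet sounds as Bb3, a major second lower; apply that shift to every note.
E5 becomes D5
Cb5 becomes Bbb4
B4 becomes A4
F#5 becomes E5
D#4 becomes C#4
Cb5 becomes Bbb4
D4 becomes C4

D5 Bbb4 A4 E5 C#4 Bbb4 C4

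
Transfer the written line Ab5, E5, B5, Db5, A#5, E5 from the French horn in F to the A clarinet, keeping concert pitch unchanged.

First find concert pitch: the French horn in F sounds a perfect fifth below written, so Ab5 E5 B5 Db5 A#5 E5 sounds Db5 A4 E5 Gb4 D#5 A4.
Then write for A clarinet: it sounds a minor third below written, so the part must be a minor third above concert.
Db5 → Fb5
A4 → C5
E5 → G5
Gb4 → Bbb4
D#5 → F#5
A4 → C5

Fb5 C5 G5 Bbb4 F#5 C5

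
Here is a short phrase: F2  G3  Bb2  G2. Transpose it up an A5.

F2 gives C#3
G3 gives D#4
Bb2 gives F#3
G2 gives D#3

C#3 D#4 F#3 D#3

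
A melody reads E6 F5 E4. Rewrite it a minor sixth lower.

G#5 A4 G#3

E6 → G#5
F5 → A4
E4 → G#3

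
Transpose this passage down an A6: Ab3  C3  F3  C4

Ab3 down an augmented sixth is Cbb3.
C3: a sixth down reaches E, and 10 semitones makes it Ebb2.
An augmented sixth down from F3 gives Abb2.
An augmented sixth down from C4 gives Ebb3.

Cbb3 Ebb2 Abb2 Ebb3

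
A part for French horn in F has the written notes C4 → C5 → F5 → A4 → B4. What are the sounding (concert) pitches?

F3 F4 Bb4 D4 E4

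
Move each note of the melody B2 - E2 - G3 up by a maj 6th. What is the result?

G#3 C#3 E4

B2 → G#3
E2 → C#3
G3 → E4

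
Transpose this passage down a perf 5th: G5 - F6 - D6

C5 Bb5 G5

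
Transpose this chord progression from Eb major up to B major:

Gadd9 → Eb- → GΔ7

Eb major up to B major is an augmented fifth; each chord root moves by that interval while the quality stays the same.
Gadd9: root G up an augmented fifth → D#, giving D#add9.
Eb-: root Eb up an augmented fifth → B, giving B-.
GΔ7: root G up an augmented fifth → D#, giving D#Δ7.

D#add9 B- D#Δ7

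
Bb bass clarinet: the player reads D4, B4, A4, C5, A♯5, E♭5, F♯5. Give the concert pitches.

C3 A3 G3 Bb3 G#4 Db4 E4

Written C4 on the Bb bass clarinet sounds as Bb2, a major ninth lower; apply that shift to every note.
D4 to C3
B4 to A3
A4 to G3
C5 to Bb3
A#5 to G#4
Eb5 to Db4
F#5 to E4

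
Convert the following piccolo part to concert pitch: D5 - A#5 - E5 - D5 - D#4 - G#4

The piccolo sounds a perfect octave above written, so transpose each written note up a perfect octave.
D5 to D6
A#5 to A#6
E5 to E6
D5 to D6
D#4 to D#5
G#4 to G#5

D6 A#6 E6 D6 D#5 G#5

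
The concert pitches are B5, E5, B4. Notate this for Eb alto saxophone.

G#6 C#6 G#5

The Eb alto saxophone sounds a major sixth below written, so the written part must be a major sixth above concert — transpose each note up.
B5 → G#6
E5 → C#6
B4 → G#5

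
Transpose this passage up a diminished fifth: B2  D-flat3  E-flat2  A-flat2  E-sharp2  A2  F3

B2 becomes F3
Db3 becomes Abb3
Eb2 becomes Bbb2
Ab2 becomes Ebb3
E#2 becomes B2
A2 becomes Eb3
F3 becomes Cb4

F3 Abb3 Bbb2 Ebb3 B2 Eb3 Cb4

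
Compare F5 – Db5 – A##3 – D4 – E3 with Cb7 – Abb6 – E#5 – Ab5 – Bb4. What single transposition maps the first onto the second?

up a diminished twelfth

From F5 to Cb7 is 12 letter names — a twelfth of some quality.
F5 to Cb7 is 18 semitones, which makes it a diminished twelfth; the second version is higher, so the direction is up.
Checking another pair — E3 → Bb4 — gives the same interval.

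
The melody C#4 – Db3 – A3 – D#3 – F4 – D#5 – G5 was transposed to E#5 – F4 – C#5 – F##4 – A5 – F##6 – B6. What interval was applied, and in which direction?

From C#4 to E#5 is 10 letter names — a tenth of some quality.
C#4 to E#5 is 16 semitones, which makes it a major tenth; the second version is higher, so the direction is up.
Checking another pair — G5 → B6 — gives the same interval.

up a major tenth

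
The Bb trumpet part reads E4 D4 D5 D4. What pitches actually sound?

Written C4 on the Bb trumpet sounds as Bb3, a major second lower; apply that shift to every note.
E4 to D4
D4 to C4
D5 to C5
D4 to C4

D4 C4 C5 C4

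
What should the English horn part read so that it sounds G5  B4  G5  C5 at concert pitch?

D6 F#5 D6 G5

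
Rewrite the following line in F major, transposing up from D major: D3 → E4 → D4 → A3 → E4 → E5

From D up to F is a minor third; apply that to each pitch.
D3 to F3
E4 to G4
D4 to F4
A3 to C4
E4 to G4
E5 to G5

F3 G4 F4 C4 G4 G5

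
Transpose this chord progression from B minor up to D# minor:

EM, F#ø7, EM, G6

B minor up to D# minor is a major third; each chord root moves by that interval while the quality stays the same.
EM: root E up a major third → G#, giving G#M.
F#ø7: root F# up a major third → A#, giving A#ø7.
EM: root E up a major third → G#, giving G#M.
G6: root G up a major third → B, giving B6.

G#M A#ø7 G#M B6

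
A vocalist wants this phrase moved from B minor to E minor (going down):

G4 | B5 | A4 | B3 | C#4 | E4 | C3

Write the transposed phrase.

From B down to E is a perfect fifth; apply that to each pitch.
G4 → C4
B5 → E5
A4 → D4
B3 → E3
C#4 → F#3
E4 → A3
C3 → F2

C4 E5 D4 E3 F#3 A3 F2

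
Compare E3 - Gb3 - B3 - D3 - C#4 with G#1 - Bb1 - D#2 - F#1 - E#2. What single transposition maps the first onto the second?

down a minor thirteenth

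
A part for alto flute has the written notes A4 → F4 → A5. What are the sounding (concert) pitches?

The alto flute sounds a perfect fourth below written, so transpose each written note down a perfect fourth.
A4 gives E4
F4 gives C4
A5 gives E5

E4 C4 E5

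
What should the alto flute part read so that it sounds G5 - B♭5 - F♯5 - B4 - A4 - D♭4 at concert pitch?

Written C4 sounds as G3 on the alto flute, so concert pitches are written a perfect fourth up.
G5 -> C6
Bb5 -> Eb6
F#5 -> B5
B4 -> E5
A4 -> D5
Db4 -> Gb4

C6 Eb6 B5 E5 D5 Gb4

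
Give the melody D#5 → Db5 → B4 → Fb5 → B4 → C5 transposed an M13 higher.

B#6 Bb6 G#6 Db7 G#6 A6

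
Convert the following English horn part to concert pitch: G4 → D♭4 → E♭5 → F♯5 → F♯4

Written C4 on the English horn sounds as F3, a perfect fifth lower; apply that shift to every note.
G4 to C4
Db4 to Gb3
Eb5 to Ab4
F#5 to B4
F#4 to B3

C4 Gb3 Ab4 B4 B3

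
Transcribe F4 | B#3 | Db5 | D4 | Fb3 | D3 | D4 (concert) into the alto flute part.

Bb4 E#4 Gb5 G4 Bbb3 G3 G4

Written C4 sounds as G3 on the alto flute, so concert pitches are written a perfect fourth up.
F4 -> Bb4
B#3 -> E#4
Db5 -> Gb5
D4 -> G4
Fb3 -> Bbb3
D3 -> G3
D4 -> G4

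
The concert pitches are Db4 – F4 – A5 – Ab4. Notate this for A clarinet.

Fb4 Ab4 C6 Cb5

Written C4 sounds as A3 on the A clarinet, so concert pitches are written a minor third up.
Db4 becomes Fb4
F4 becomes Ab4
A5 becomes C6
Ab4 becomes Cb5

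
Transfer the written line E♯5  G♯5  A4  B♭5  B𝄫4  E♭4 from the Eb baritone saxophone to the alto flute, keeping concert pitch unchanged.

First find concert pitch: the Eb baritone saxophone sounds a major thirteenth below written, so E♯5 G♯5 A4 B♭5 B𝄫4 E♭4 sounds G#3 B3 C3 Db4 Dbb3 Gb2.
Then write for alto flute: it sounds a perfect fourth below written, so the part must be a perfect fourth above concert.
G#3 → C#4
B3 → E4
C3 → F3
Db4 → Gb4
Dbb3 → Gbb3
Gb2 → Cb3

C#4 E4 F3 Gb4 Gbb3 Cb3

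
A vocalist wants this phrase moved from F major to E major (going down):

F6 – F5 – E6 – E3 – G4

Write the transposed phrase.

E6 E5 D#6 D#3 F#4

F major to E major down is a minor second, so every note moves down by that interval.
F6 gives E6
F5 gives E5
E6 gives D#6
E3 gives D#3
G4 gives F#4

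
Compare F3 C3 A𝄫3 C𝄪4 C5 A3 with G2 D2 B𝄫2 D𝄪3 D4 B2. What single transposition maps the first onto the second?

down a minor seventh

From F3 to G2 is 7 letter names — a seventh of some quality.
G2 to F3 is 10 semitones, which makes it a minor seventh; the second version is lower, so the direction is down.
Checking another pair — A3 → B2 — gives the same interval.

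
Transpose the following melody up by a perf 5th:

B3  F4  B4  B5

B3 up a perfect fifth is F#4.
F4 up a perfect fifth is C5.
B4: a fifth up reaches F, and 7 semitones makes it F#5.
B5 up a perfect fifth is F#6.

F#4 C5 F#5 F#6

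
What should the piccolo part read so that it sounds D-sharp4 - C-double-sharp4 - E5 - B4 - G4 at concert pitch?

D#3 C##3 E4 B3 G3

The piccolo sounds a perfect octave above written, so the written part must be a perfect octave below concert — transpose each note down.
D#4 gives D#3
C##4 gives C##3
E5 gives E4
B4 gives B3
G4 gives G3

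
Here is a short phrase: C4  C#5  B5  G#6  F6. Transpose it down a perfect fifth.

C4: a fifth down reaches F, and 7 semitones makes it F3.
C#5 down a perfect fifth is F#4.
B5: a fifth down reaches E, and 7 semitones makes it E5.
G#6 down a perfect fifth is C#6.
F6 down a perfect fifth is Bb5.

F3 F#4 E5 C#6 Bb5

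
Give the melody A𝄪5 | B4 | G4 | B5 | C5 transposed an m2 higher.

B#5 C5 Ab4 C6 Db5

A##5 gives B#5
B4 gives C5
G4 gives Ab4
B5 gives C6
C5 gives Db5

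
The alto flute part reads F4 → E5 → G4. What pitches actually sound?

C4 B4 D4

Written C4 on the alto flute sounds as G3, a perfect fourth lower; apply that shift to every note.
F4 becomes C4
E5 becomes B4
G4 becomes D4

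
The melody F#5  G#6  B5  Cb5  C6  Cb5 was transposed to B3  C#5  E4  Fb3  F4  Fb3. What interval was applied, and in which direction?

From F#5 to B3 is 12 letter names — a twelfth of some quality.
B3 to F#5 is 19 semitones, which makes it a perfect twelfth; the second version is lower, so the direction is down.
Checking another pair — Cb5 → Fb3 — gives the same interval.

down a perfect twelfth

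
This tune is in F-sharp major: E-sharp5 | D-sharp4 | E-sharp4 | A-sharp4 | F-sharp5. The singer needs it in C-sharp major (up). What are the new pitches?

B#5 A#4 B#4 E#5 C#6

F-sharp major to C-sharp major up is a perfect fifth, so every note moves up by that interval.
E#5 gives B#5
D#4 gives A#4
E#4 gives B#4
A#4 gives E#5
F#5 gives C#6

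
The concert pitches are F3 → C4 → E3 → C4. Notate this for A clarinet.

Ab3 Eb4 G3 Eb4

Written C4 sounds as A3 on the A clarinet, so concert pitches are written a minor third up.
F3 -> Ab3
C4 -> Eb4
E3 -> G3
C4 -> Eb4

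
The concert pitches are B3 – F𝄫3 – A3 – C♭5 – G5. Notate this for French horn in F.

The French horn in F sounds a perfect fifth below written, so the written part must be a perfect fifth above concert — transpose each note up.
B3 -> F#4
Fbb3 -> Cbb4
A3 -> E4
Cb5 -> Gb5
G5 -> D6

F#4 Cbb4 E4 Gb5 D6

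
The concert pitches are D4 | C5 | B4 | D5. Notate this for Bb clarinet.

Written C4 sounds as Bb3 on the Bb clarinet, so concert pitches are written a major second up.
D4 -> E4
C5 -> D5
B4 -> C#5
D5 -> E5

E4 D5 C#5 E5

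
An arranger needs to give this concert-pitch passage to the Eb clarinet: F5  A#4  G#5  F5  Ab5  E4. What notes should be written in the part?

D5 F##4 E#5 D5 F5 C#4

The Eb clarinet sounds a minor third above written, so the written part must be a minor third below concert — transpose each note down.
F5 becomes D5
A#4 becomes F##4
G#5 becomes E#5
F5 becomes D5
Ab5 becomes F5
E4 becomes C#4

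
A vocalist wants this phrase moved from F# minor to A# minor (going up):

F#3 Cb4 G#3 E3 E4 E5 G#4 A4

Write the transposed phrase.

A#3 Eb4 B#3 G#3 G#4 G#5 B#4 C#5

F# minor to A# minor up is a major third, so every note moves up by that interval.
F#3 to A#3
Cb4 to Eb4
G#3 to B#3
E3 to G#3
E4 to G#4
E5 to G#5
G#4 to B#4
A4 to C#5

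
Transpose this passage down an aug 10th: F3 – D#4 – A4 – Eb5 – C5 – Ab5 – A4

Dbb2 Bb2 Fb3 Cbb4 Abb3 Fbb4 Fb3

F3 to Dbb2
D#4 to Bb2
A4 to Fb3
Eb5 to Cbb4
C5 to Abb3
Ab5 to Fbb4
A4 to Fb3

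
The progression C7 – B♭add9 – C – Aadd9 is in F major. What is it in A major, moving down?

E7 Dadd9 E C#add9

F major down to A major is a minor sixth; each chord root moves by that interval while the quality stays the same.
C7: root C down a minor sixth → E, giving E7.
B♭add9: root B♭ down a minor sixth → D, giving Dadd9.
C: root C down a minor sixth → E, giving E.
Aadd9: root A down a minor sixth → C#, giving C#add9.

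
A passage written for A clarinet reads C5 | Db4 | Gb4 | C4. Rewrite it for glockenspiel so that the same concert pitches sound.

First find concert pitch: the A clarinet sounds a minor third below written, so C5 Db4 Gb4 C4 sounds A4 Bb3 Eb4 A3.
Then write for glockenspiel: it sounds a perfect fifteenth above written, so the part must be a perfect fifteenth below concert.
A4 → A2
Bb3 → Bb1
Eb4 → Eb2
A3 → A1

A2 Bb1 Eb2 A1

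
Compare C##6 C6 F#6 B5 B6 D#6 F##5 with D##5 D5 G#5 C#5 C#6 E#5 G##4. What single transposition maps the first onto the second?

Take the first pair: C##6 → D##5. C to D spans 7 letter names, so the interval is some kind of seventh.
D##5 to C##6 is 10 semitones, which makes it a minor seventh; the second version is lower, so the direction is down.
Checking another pair — F##5 → G##4 — gives the same interval.

down a minor seventh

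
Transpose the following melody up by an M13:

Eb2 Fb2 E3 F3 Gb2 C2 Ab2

Eb2 gives C4
Fb2 gives Db4
E3 gives C#5
F3 gives D5
Gb2 gives Eb4
C2 gives A3
Ab2 gives F4

C4 Db4 C#5 D5 Eb4 A3 F4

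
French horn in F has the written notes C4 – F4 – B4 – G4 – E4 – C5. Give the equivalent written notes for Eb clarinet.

D3 G3 C#4 A3 F#3 D4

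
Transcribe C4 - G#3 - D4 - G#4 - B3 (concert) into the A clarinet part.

Eb4 B3 F4 B4 D4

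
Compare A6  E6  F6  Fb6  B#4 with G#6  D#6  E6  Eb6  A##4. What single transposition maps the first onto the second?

From A6 to G#6 is 2 letter names — a second of some quality.
G#6 to A6 is 1 semitone, which makes it a minor second; the second version is lower, so the direction is down.
Checking another pair — B#4 → A##4 — gives the same interval.

down a minor second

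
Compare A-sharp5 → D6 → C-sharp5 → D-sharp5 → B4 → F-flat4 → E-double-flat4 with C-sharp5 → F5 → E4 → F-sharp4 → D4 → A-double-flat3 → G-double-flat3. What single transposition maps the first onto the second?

down a major sixth

Take the first pair: A#5 → C#5. A to C spans 6 letter names, so the interval is some kind of sixth.
C#5 to A#5 is 9 semitones, which makes it a major sixth; the second version is lower, so the direction is down.
Checking another pair — Ebb4 → Gbb3 — gives the same interval.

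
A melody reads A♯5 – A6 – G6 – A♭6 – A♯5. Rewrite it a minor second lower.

G##5 G#6 F#6 G6 G##5

A#5 -> G##5
A6 -> G#6
G6 -> F#6
Ab6 -> G6
A#5 -> G##5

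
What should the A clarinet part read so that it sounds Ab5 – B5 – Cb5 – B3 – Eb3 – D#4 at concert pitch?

The A clarinet sounds a minor third below written, so the written part must be a minor third above concert — transpose each note up.
Ab5 gives Cb6
B5 gives D6
Cb5 gives Ebb5
B3 gives D4
Eb3 gives Gb3
D#4 gives F#4

Cb6 D6 Ebb5 D4 Gb3 F#4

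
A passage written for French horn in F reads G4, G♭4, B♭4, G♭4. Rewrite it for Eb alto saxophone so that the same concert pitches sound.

First find concert pitch: the French horn in F sounds a perfect fifth below written, so G4 G♭4 B♭4 G♭4 sounds C4 Cb4 Eb4 Cb4.
Then write for Eb alto saxophone: it sounds a major sixth below written, so the part must be a major sixth above concert.
C4 → A4
Cb4 → Ab4
Eb4 → C5
Cb4 → Ab4

A4 Ab4 C5 Ab4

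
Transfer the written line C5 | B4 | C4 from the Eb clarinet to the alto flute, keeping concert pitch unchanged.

Ab5 G5 Ab4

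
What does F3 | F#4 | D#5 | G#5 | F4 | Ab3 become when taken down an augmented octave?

Fb2 F3 D4 G4 Fb3 Abb2

F3 gives Fb2
F#4 gives F3
D#5 gives D4
G#5 gives G4
F4 gives Fb3
Ab3 gives Abb2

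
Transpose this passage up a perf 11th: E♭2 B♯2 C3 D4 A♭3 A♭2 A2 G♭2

Ab3 E#4 F4 G5 Db5 Db4 D4 Cb4

Eb2 becomes Ab3
B#2 becomes E#4
C3 becomes F4
D4 becomes G5
Ab3 becomes Db5
Ab2 becomes Db4
A2 becomes D4
Gb2 becomes Cb4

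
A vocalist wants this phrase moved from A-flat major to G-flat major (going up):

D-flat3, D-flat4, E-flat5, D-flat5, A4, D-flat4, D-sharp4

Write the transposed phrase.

Cb4 Cb5 Db6 Cb6 G5 Cb5 C#5

From A-flat up to G-flat is a minor seventh; apply that to each pitch.
Db3 → Cb4
Db4 → Cb5
Eb5 → Db6
Db5 → Cb6
A4 → G5
Db4 → Cb5
D#4 → C#5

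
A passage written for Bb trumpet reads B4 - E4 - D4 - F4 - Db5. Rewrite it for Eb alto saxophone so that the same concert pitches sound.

F#5 B4 A4 C5 Ab5

First find concert pitch: the Bb trumpet sounds a major second below written, so B4 E4 D4 F4 Db5 sounds A4 D4 C4 Eb4 Cb5.
Then write for Eb alto saxophone: it sounds a major sixth below written, so the part must be a major sixth above concert.
A4 → F#5
D4 → B4
C4 → A4
Eb4 → C5
Cb5 → Ab5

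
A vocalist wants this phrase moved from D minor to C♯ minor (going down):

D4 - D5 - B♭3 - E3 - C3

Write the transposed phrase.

C#4 C#5 A3 D#3 B2

D minor to C♯ minor down is a minor second, so every note moves down by that interval.
D4 → C#4
D5 → C#5
Bb3 → A3
E3 → D#3
C3 → B2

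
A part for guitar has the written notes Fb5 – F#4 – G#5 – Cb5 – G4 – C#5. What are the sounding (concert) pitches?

Written C4 on the guitar sounds as C3, a perfect octave lower; apply that shift to every note.
Fb5 -> Fb4
F#4 -> F#3
G#5 -> G#4
Cb5 -> Cb4
G4 -> G3
C#5 -> C#4

Fb4 F#3 G#4 Cb4 G3 C#4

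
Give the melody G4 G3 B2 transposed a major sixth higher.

E5 E4 G#3

G4: a sixth up reaches E, and 9 semitones makes it E5.
G3: a sixth up reaches E, and 9 semitones makes it E4.
B2 up a major sixth is G#3.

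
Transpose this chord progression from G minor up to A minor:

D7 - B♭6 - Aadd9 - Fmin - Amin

G minor up to A minor is a major second; each chord root moves by that interval while the quality stays the same.
D7: root D up a major second → E, giving E7.
B♭6: root B♭ up a major second → C, giving C6.
Aadd9: root A up a major second → B, giving Badd9.
Fmin: root F up a major second → G, giving Gmin.
Amin: root A up a major second → B, giving Bmin.

E7 C6 Badd9 Gmin Bmin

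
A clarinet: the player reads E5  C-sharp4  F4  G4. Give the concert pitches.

Written C4 on the A clarinet sounds as A3, a minor third lower; apply that shift to every note.
E5 → C#5
C#4 → A#3
F4 → D4
G4 → E4

C#5 A#3 D4 E4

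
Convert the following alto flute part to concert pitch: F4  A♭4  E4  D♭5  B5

Written C4 on the alto flute sounds as G3, a perfect fourth lower; apply that shift to every note.
F4 becomes C4
Ab4 becomes Eb4
E4 becomes B3
Db5 becomes Ab4
B5 becomes F#5

C4 Eb4 B3 Ab4 F#5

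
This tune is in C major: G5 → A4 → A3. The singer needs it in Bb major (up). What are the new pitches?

F6 G5 G4

C major to Bb major up is a minor seventh, so every note moves up by that interval.
G5 becomes F6
A4 becomes G5
A3 becomes G4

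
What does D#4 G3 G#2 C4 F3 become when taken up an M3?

A major third up from D#4 gives F##4.
A major third up from G3 gives B3.
G#2: a third up reaches B, and 4 semitones makes it B#2.
A major third up from C4 gives E4.
F3: a third up reaches A, and 4 semitones makes it A3.

F##4 B3 B#2 E4 A3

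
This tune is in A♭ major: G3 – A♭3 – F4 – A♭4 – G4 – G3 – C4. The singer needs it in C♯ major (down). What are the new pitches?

B#2 C#3 A#3 C#4 B#3 B#2 E#3

From A♭ down to C♯ is a diminished sixth; apply that to each pitch.
G3 to B#2
Ab3 to C#3
F4 to A#3
Ab4 to C#4
G4 to B#3
G3 to B#2
C4 to E#3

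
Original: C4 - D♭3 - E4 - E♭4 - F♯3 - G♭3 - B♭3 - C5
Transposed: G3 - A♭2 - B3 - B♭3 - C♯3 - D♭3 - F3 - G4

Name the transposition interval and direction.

down a perfect fourth

Take the first pair: C4 → G3. C to G spans 4 letter names, so the interval is some kind of fourth.
G3 to C4 is 5 semitones, which makes it a perfect fourth; the second version is lower, so the direction is down.
Checking another pair — C5 → G4 — gives the same interval.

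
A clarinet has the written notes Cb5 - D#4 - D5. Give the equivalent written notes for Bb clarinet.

Bb4 C##4 C#5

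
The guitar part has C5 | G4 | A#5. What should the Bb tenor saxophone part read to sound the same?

D5 A4 B#5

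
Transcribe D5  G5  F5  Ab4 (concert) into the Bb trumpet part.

Written C4 sounds as Bb3 on the Bb trumpet, so concert pitches are written a major second up.
D5 to E5
G5 to A5
F5 to G5
Ab4 to Bb4

E5 A5 G5 Bb4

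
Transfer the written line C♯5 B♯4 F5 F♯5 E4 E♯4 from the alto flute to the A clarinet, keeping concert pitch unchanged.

B4 A#4 Eb5 E5 D4 D#4

First find concert pitch: the alto flute sounds a perfect fourth below written, so C♯5 B♯4 F5 F♯5 E4 E♯4 sounds G#4 F##4 C5 C#5 B3 B#3.
Then write for A clarinet: it sounds a minor third below written, so the part must be a minor third above concert.
G#4 → B4
F##4 → A#4
C5 → Eb5
C#5 → E5
B3 → D4
B#3 → D#4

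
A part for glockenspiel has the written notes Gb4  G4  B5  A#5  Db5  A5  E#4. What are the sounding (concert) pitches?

Written C4 on the glockenspiel sounds as C6, a perfect fifteenth higher; apply that shift to every note.
Gb4 to Gb6
G4 to G6
B5 to B7
A#5 to A#7
Db5 to Db7
A5 to A7
E#4 to E#6

Gb6 G6 B7 A#7 Db7 A7 E#6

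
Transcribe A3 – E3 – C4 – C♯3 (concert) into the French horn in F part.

E4 B3 G4 G#3

Written C4 sounds as F3 on the French horn in F, so concert pitches are written a perfect fifth up.
A3 to E4
E3 to B3
C4 to G4
C#3 to G#3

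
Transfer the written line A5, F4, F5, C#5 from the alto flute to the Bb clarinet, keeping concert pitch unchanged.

F#5 D4 D5 A#4

First find concert pitch: the alto flute sounds a perfect fourth below written, so A5 F4 F5 C#5 sounds E5 C4 C5 G#4.
Then write for Bb clarinet: it sounds a major second below written, so the part must be a major second above concert.
E5 → F#5
C4 → D4
C5 → D5
G#4 → A#4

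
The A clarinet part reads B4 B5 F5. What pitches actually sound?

G#4 G#5 D5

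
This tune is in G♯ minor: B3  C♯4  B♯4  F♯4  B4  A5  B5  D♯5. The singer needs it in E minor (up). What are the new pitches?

G4 A4 G#5 D5 G5 F6 G6 B5

From G♯ up to E is a minor sixth; apply that to each pitch.
B3 gives G4
C#4 gives A4
B#4 gives G#5
F#4 gives D5
B4 gives G5
A5 gives F6
B5 gives G6
D#5 gives B5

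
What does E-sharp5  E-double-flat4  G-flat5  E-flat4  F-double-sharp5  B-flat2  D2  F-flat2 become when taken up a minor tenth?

G#6 Gbb5 Bbb6 Gb5 A#6 Db4 F3 Abb3

A minor tenth up from E#5 gives G#6.
Ebb4: a tenth up reaches G, and 15 semitones makes it Gbb5.
A minor tenth up from Gb5 gives Bbb6.
Eb4 up a minor tenth is Gb5.
A minor tenth up from F##5 gives A#6.
A minor tenth up from Bb2 gives Db4.
D2: a tenth up reaches F, and 15 semitones makes it F3.
A minor tenth up from Fb2 gives Abb3.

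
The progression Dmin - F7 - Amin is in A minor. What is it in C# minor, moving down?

F#min A7 C#min

A minor down to C# minor is a minor sixth; each chord root moves by that interval while the quality stays the same.
Dmin: root D down a minor sixth → F#, giving F#min.
F7: root F down a minor sixth → A, giving A7.
Amin: root A down a minor sixth → C#, giving C#min.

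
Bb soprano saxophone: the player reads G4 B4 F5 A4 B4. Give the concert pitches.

F4 A4 Eb5 G4 A4

The Bb soprano saxophone sounds a major second below written, so transpose each written note down a major second.
G4 gives F4
B4 gives A4
F5 gives Eb5
A4 gives G4
B4 gives A4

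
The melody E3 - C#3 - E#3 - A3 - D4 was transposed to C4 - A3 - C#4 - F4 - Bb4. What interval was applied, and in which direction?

Take the first pair: E3 → C4. E to C spans 6 letter names, so the interval is some kind of sixth.
E3 to C4 is 8 semitones, which makes it a minor sixth; the second version is higher, so the direction is up.
Checking another pair — D4 → Bb4 — gives the same interval.

up a minor sixth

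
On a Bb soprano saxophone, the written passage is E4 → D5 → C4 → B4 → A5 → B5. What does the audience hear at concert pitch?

D4 C5 Bb3 A4 G5 A5

Written C4 on the Bb soprano saxophone sounds as Bb3, a major second lower; apply that shift to every note.
E4 to D4
D5 to C5
C4 to Bb3
B4 to A4
A5 to G5
B5 to A5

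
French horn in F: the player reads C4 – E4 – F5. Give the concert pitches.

F3 A3 Bb4

Written C4 on the French horn in F sounds as F3, a perfect fifth lower; apply that shift to every note.
C4 to F3
E4 to A3
F5 to Bb4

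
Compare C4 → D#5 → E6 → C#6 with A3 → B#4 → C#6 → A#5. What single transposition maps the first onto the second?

From C4 to A3 is 3 letter names — a third of some quality.
A3 to C4 is 3 semitones, which makes it a minor third; the second version is lower, so the direction is down.
Checking another pair — C#6 → A#5 — gives the same interval.

down a minor third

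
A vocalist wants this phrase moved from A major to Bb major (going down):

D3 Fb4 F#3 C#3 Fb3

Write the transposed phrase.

Eb2 Gbb3 G2 D2 Gbb2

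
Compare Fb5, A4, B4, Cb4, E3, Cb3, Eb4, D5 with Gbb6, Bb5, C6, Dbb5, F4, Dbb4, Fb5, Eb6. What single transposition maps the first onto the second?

From Fb5 to Gbb6 is 9 letter names — a ninth of some quality.
Fb5 to Gbb6 is 13 semitones, which makes it a minor ninth; the second version is higher, so the direction is up.
Checking another pair — D5 → Eb6 — gives the same interval.

up a minor ninth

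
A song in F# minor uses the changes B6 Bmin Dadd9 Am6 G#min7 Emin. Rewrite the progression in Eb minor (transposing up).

Ab6 Abmin Cbadd9 Gbm6 Fmin7 Dbmin

F# minor up to Eb minor is a diminished seventh; each chord root moves by that interval while the quality stays the same.
B6: root B up a diminished seventh → Ab, giving Ab6.
Bmin: root B up a diminished seventh → Ab, giving Abmin.
Dadd9: root D up a diminished seventh → Cb, giving Cbadd9.
Am6: root A up a diminished seventh → Gb, giving Gbm6.
G#min7: root G# up a diminished seventh → F, giving Fmin7.
Emin: root E up a diminished seventh → Db, giving Dbmin.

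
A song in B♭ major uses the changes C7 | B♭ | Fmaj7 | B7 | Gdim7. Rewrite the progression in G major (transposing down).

B♭ major down to G major is a minor third; each chord root moves by that interval while the quality stays the same.
C7: root C down a minor third → A, giving A7.
B♭: root B♭ down a minor third → G, giving G.
Fmaj7: root F down a minor third → D, giving Dmaj7.
B7: root B down a minor third → G#, giving G#7.
Gdim7: root G down a minor third → E, giving Edim7.

A7 G Dmaj7 G#7 Edim7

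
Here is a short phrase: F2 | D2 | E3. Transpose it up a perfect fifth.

C3 A2 B3

F2 becomes C3
D2 becomes A2
E3 becomes B3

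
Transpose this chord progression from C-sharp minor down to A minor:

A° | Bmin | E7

F° Gmin C7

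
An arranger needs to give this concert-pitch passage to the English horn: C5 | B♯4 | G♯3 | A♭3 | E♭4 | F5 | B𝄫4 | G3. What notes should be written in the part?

G5 F##5 D#4 Eb4 Bb4 C6 Fb5 D4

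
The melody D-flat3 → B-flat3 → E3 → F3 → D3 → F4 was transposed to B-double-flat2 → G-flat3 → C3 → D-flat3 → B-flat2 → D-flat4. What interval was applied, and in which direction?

down a major third

Take the first pair: Db3 → Bbb2. D to B spans 3 letter names, so the interval is some kind of third.
Bbb2 to Db3 is 4 semitones, which makes it a major third; the second version is lower, so the direction is down.
Checking another pair — F4 → Db4 — gives the same interval.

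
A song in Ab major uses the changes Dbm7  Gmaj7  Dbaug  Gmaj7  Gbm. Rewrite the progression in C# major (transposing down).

F#m7 B#maj7 F#aug B#maj7 Bm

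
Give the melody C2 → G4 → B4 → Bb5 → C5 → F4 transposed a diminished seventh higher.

C2: a seventh up reaches B, and 9 semitones makes it Bbb2.
G4: a seventh up reaches F, and 9 semitones makes it Fb5.
B4: a seventh up reaches A, and 9 semitones makes it Ab5.
A diminished seventh up from Bb5 gives Abb6.
C5 up a diminished seventh is Bbb5.
A diminished seventh up from F4 gives Ebb5.

Bbb2 Fb5 Ab5 Abb6 Bbb5 Ebb5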